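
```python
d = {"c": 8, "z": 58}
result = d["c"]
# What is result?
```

Answer: 8

Derivation:
Trace (tracking result):
d = {'c': 8, 'z': 58}  # -> d = {'c': 8, 'z': 58}
result = d['c']  # -> result = 8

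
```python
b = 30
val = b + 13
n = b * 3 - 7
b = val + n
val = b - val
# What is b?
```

Trace (tracking b):
b = 30  # -> b = 30
val = b + 13  # -> val = 43
n = b * 3 - 7  # -> n = 83
b = val + n  # -> b = 126
val = b - val  # -> val = 83

Answer: 126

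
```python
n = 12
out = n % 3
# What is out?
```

Trace (tracking out):
n = 12  # -> n = 12
out = n % 3  # -> out = 0

Answer: 0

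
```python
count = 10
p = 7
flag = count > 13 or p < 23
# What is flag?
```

Answer: True

Derivation:
Trace (tracking flag):
count = 10  # -> count = 10
p = 7  # -> p = 7
flag = count > 13 or p < 23  # -> flag = True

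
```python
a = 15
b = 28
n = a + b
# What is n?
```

Answer: 43

Derivation:
Trace (tracking n):
a = 15  # -> a = 15
b = 28  # -> b = 28
n = a + b  # -> n = 43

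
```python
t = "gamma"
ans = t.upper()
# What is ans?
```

Trace (tracking ans):
t = 'gamma'  # -> t = 'gamma'
ans = t.upper()  # -> ans = 'GAMMA'

Answer: 'GAMMA'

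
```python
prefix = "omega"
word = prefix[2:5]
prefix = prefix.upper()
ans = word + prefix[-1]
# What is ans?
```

Trace (tracking ans):
prefix = 'omega'  # -> prefix = 'omega'
word = prefix[2:5]  # -> word = 'ega'
prefix = prefix.upper()  # -> prefix = 'OMEGA'
ans = word + prefix[-1]  # -> ans = 'egaA'

Answer: 'egaA'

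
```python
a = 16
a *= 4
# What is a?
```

Trace (tracking a):
a = 16  # -> a = 16
a *= 4  # -> a = 64

Answer: 64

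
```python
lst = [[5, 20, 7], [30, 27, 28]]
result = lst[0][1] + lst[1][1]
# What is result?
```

Answer: 47

Derivation:
Trace (tracking result):
lst = [[5, 20, 7], [30, 27, 28]]  # -> lst = [[5, 20, 7], [30, 27, 28]]
result = lst[0][1] + lst[1][1]  # -> result = 47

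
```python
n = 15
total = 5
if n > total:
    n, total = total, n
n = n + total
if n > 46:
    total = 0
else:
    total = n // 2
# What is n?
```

Trace (tracking n):
n = 15  # -> n = 15
total = 5  # -> total = 5
if n > total:  # condition is True
    n, total = (total, n)  # -> n = 5, total = 15
n = n + total  # -> n = 20
if n > 46:  # condition is False
else:
    total = n // 2  # -> total = 10

Answer: 20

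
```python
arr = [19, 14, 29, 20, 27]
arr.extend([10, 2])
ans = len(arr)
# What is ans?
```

Trace (tracking ans):
arr = [19, 14, 29, 20, 27]  # -> arr = [19, 14, 29, 20, 27]
arr.extend([10, 2])  # -> arr = [19, 14, 29, 20, 27, 10, 2]
ans = len(arr)  # -> ans = 7

Answer: 7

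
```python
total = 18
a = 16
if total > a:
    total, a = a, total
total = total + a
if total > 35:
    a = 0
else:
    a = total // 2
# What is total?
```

Trace (tracking total):
total = 18  # -> total = 18
a = 16  # -> a = 16
if total > a:  # condition is True
    total, a = (a, total)  # -> total = 16, a = 18
total = total + a  # -> total = 34
if total > 35:  # condition is False
else:
    a = total // 2  # -> a = 17

Answer: 34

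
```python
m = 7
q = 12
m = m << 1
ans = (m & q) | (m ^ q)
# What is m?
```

Answer: 14

Derivation:
Trace (tracking m):
m = 7  # -> m = 7
q = 12  # -> q = 12
m = m << 1  # -> m = 14
ans = m & q | m ^ q  # -> ans = 14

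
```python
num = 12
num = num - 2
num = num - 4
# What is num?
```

Answer: 6

Derivation:
Trace (tracking num):
num = 12  # -> num = 12
num = num - 2  # -> num = 10
num = num - 4  # -> num = 6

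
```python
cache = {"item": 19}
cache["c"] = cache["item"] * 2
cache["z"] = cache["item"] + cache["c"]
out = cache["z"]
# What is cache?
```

Answer: {'item': 19, 'c': 38, 'z': 57}

Derivation:
Trace (tracking cache):
cache = {'item': 19}  # -> cache = {'item': 19}
cache['c'] = cache['item'] * 2  # -> cache = {'item': 19, 'c': 38}
cache['z'] = cache['item'] + cache['c']  # -> cache = {'item': 19, 'c': 38, 'z': 57}
out = cache['z']  # -> out = 57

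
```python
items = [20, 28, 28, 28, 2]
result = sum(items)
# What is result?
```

Answer: 106

Derivation:
Trace (tracking result):
items = [20, 28, 28, 28, 2]  # -> items = [20, 28, 28, 28, 2]
result = sum(items)  # -> result = 106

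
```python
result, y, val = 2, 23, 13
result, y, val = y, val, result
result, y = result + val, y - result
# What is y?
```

Answer: -10

Derivation:
Trace (tracking y):
result, y, val = (2, 23, 13)  # -> result = 2, y = 23, val = 13
result, y, val = (y, val, result)  # -> result = 23, y = 13, val = 2
result, y = (result + val, y - result)  # -> result = 25, y = -10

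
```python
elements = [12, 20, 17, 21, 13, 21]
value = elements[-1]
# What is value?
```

Answer: 21

Derivation:
Trace (tracking value):
elements = [12, 20, 17, 21, 13, 21]  # -> elements = [12, 20, 17, 21, 13, 21]
value = elements[-1]  # -> value = 21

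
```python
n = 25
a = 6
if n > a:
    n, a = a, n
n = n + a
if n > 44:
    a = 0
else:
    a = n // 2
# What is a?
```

Trace (tracking a):
n = 25  # -> n = 25
a = 6  # -> a = 6
if n > a:  # condition is True
    n, a = (a, n)  # -> n = 6, a = 25
n = n + a  # -> n = 31
if n > 44:  # condition is False
else:
    a = n // 2  # -> a = 15

Answer: 15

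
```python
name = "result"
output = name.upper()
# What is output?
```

Trace (tracking output):
name = 'result'  # -> name = 'result'
output = name.upper()  # -> output = 'RESULT'

Answer: 'RESULT'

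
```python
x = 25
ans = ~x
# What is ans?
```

Answer: -26

Derivation:
Trace (tracking ans):
x = 25  # -> x = 25
ans = ~x  # -> ans = -26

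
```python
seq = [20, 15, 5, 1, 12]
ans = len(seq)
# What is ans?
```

Answer: 5

Derivation:
Trace (tracking ans):
seq = [20, 15, 5, 1, 12]  # -> seq = [20, 15, 5, 1, 12]
ans = len(seq)  # -> ans = 5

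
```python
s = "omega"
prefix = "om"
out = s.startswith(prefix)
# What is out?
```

Answer: True

Derivation:
Trace (tracking out):
s = 'omega'  # -> s = 'omega'
prefix = 'om'  # -> prefix = 'om'
out = s.startswith(prefix)  # -> out = True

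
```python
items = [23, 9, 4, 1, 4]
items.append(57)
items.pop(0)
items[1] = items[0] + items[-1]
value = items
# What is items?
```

Answer: [9, 66, 1, 4, 57]

Derivation:
Trace (tracking items):
items = [23, 9, 4, 1, 4]  # -> items = [23, 9, 4, 1, 4]
items.append(57)  # -> items = [23, 9, 4, 1, 4, 57]
items.pop(0)  # -> items = [9, 4, 1, 4, 57]
items[1] = items[0] + items[-1]  # -> items = [9, 66, 1, 4, 57]
value = items  # -> value = [9, 66, 1, 4, 57]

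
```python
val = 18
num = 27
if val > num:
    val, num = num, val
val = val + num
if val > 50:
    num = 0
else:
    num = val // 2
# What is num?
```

Trace (tracking num):
val = 18  # -> val = 18
num = 27  # -> num = 27
if val > num:  # condition is False
val = val + num  # -> val = 45
if val > 50:  # condition is False
else:
    num = val // 2  # -> num = 22

Answer: 22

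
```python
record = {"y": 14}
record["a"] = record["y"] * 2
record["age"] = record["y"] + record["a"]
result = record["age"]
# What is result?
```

Answer: 42

Derivation:
Trace (tracking result):
record = {'y': 14}  # -> record = {'y': 14}
record['a'] = record['y'] * 2  # -> record = {'y': 14, 'a': 28}
record['age'] = record['y'] + record['a']  # -> record = {'y': 14, 'a': 28, 'age': 42}
result = record['age']  # -> result = 42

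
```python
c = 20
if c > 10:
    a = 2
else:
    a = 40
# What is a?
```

Answer: 2

Derivation:
Trace (tracking a):
c = 20  # -> c = 20
if c > 10:  # condition is True
    a = 2  # -> a = 2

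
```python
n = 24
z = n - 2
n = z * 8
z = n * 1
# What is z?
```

Answer: 176

Derivation:
Trace (tracking z):
n = 24  # -> n = 24
z = n - 2  # -> z = 22
n = z * 8  # -> n = 176
z = n * 1  # -> z = 176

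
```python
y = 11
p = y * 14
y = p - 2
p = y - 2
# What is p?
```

Trace (tracking p):
y = 11  # -> y = 11
p = y * 14  # -> p = 154
y = p - 2  # -> y = 152
p = y - 2  # -> p = 150

Answer: 150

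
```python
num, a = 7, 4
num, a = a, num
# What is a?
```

Answer: 7

Derivation:
Trace (tracking a):
num, a = (7, 4)  # -> num = 7, a = 4
num, a = (a, num)  # -> num = 4, a = 7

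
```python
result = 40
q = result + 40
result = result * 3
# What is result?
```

Trace (tracking result):
result = 40  # -> result = 40
q = result + 40  # -> q = 80
result = result * 3  # -> result = 120

Answer: 120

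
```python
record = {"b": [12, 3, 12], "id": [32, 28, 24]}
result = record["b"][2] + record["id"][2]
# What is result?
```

Trace (tracking result):
record = {'b': [12, 3, 12], 'id': [32, 28, 24]}  # -> record = {'b': [12, 3, 12], 'id': [32, 28, 24]}
result = record['b'][2] + record['id'][2]  # -> result = 36

Answer: 36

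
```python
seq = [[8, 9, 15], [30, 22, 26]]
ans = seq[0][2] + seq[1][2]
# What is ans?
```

Trace (tracking ans):
seq = [[8, 9, 15], [30, 22, 26]]  # -> seq = [[8, 9, 15], [30, 22, 26]]
ans = seq[0][2] + seq[1][2]  # -> ans = 41

Answer: 41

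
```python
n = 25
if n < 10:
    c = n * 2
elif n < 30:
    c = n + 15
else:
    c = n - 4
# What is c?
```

Trace (tracking c):
n = 25  # -> n = 25
if n < 10:  # condition is False
elif n < 30:  # condition is True
    c = n + 15  # -> c = 40

Answer: 40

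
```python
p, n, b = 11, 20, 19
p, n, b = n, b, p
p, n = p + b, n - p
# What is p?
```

Answer: 31

Derivation:
Trace (tracking p):
p, n, b = (11, 20, 19)  # -> p = 11, n = 20, b = 19
p, n, b = (n, b, p)  # -> p = 20, n = 19, b = 11
p, n = (p + b, n - p)  # -> p = 31, n = -1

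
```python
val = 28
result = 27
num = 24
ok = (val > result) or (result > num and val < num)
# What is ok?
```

Trace (tracking ok):
val = 28  # -> val = 28
result = 27  # -> result = 27
num = 24  # -> num = 24
ok = val > result or (result > num and val < num)  # -> ok = True

Answer: True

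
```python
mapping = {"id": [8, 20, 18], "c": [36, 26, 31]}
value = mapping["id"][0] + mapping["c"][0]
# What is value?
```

Answer: 44

Derivation:
Trace (tracking value):
mapping = {'id': [8, 20, 18], 'c': [36, 26, 31]}  # -> mapping = {'id': [8, 20, 18], 'c': [36, 26, 31]}
value = mapping['id'][0] + mapping['c'][0]  # -> value = 44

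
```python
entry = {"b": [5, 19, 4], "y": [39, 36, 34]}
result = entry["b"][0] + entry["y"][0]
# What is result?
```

Trace (tracking result):
entry = {'b': [5, 19, 4], 'y': [39, 36, 34]}  # -> entry = {'b': [5, 19, 4], 'y': [39, 36, 34]}
result = entry['b'][0] + entry['y'][0]  # -> result = 44

Answer: 44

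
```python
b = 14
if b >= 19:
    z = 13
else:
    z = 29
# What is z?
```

Trace (tracking z):
b = 14  # -> b = 14
if b >= 19:  # condition is False
else:
    z = 29  # -> z = 29

Answer: 29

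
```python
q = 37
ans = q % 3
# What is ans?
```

Answer: 1

Derivation:
Trace (tracking ans):
q = 37  # -> q = 37
ans = q % 3  # -> ans = 1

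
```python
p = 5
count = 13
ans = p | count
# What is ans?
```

Answer: 13

Derivation:
Trace (tracking ans):
p = 5  # -> p = 5
count = 13  # -> count = 13
ans = p | count  # -> ans = 13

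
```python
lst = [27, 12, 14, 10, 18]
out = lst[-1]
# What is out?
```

Trace (tracking out):
lst = [27, 12, 14, 10, 18]  # -> lst = [27, 12, 14, 10, 18]
out = lst[-1]  # -> out = 18

Answer: 18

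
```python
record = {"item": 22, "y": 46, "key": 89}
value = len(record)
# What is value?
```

Trace (tracking value):
record = {'item': 22, 'y': 46, 'key': 89}  # -> record = {'item': 22, 'y': 46, 'key': 89}
value = len(record)  # -> value = 3

Answer: 3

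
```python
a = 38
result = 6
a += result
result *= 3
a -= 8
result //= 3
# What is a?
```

Trace (tracking a):
a = 38  # -> a = 38
result = 6  # -> result = 6
a += result  # -> a = 44
result *= 3  # -> result = 18
a -= 8  # -> a = 36
result //= 3  # -> result = 6

Answer: 36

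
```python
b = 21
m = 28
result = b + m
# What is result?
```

Trace (tracking result):
b = 21  # -> b = 21
m = 28  # -> m = 28
result = b + m  # -> result = 49

Answer: 49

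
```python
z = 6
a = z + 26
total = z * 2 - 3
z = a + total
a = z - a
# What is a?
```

Trace (tracking a):
z = 6  # -> z = 6
a = z + 26  # -> a = 32
total = z * 2 - 3  # -> total = 9
z = a + total  # -> z = 41
a = z - a  # -> a = 9

Answer: 9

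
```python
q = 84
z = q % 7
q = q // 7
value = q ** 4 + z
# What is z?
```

Answer: 0

Derivation:
Trace (tracking z):
q = 84  # -> q = 84
z = q % 7  # -> z = 0
q = q // 7  # -> q = 12
value = q ** 4 + z  # -> value = 20736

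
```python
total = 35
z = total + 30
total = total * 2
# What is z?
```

Trace (tracking z):
total = 35  # -> total = 35
z = total + 30  # -> z = 65
total = total * 2  # -> total = 70

Answer: 65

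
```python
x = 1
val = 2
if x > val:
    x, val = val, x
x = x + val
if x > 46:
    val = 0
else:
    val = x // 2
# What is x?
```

Trace (tracking x):
x = 1  # -> x = 1
val = 2  # -> val = 2
if x > val:  # condition is False
x = x + val  # -> x = 3
if x > 46:  # condition is False
else:
    val = x // 2  # -> val = 1

Answer: 3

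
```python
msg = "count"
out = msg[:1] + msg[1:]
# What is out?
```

Trace (tracking out):
msg = 'count'  # -> msg = 'count'
out = msg[:1] + msg[1:]  # -> out = 'count'

Answer: 'count'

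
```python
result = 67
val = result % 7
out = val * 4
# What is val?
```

Trace (tracking val):
result = 67  # -> result = 67
val = result % 7  # -> val = 4
out = val * 4  # -> out = 16

Answer: 4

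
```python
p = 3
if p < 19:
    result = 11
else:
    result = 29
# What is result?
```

Answer: 11

Derivation:
Trace (tracking result):
p = 3  # -> p = 3
if p < 19:  # condition is True
    result = 11  # -> result = 11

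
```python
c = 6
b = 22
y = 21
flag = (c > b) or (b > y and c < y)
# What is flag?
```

Trace (tracking flag):
c = 6  # -> c = 6
b = 22  # -> b = 22
y = 21  # -> y = 21
flag = c > b or (b > y and c < y)  # -> flag = True

Answer: True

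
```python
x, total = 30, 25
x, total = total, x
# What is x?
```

Answer: 25

Derivation:
Trace (tracking x):
x, total = (30, 25)  # -> x = 30, total = 25
x, total = (total, x)  # -> x = 25, total = 30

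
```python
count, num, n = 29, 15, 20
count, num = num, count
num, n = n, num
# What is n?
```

Answer: 29

Derivation:
Trace (tracking n):
count, num, n = (29, 15, 20)  # -> count = 29, num = 15, n = 20
count, num = (num, count)  # -> count = 15, num = 29
num, n = (n, num)  # -> num = 20, n = 29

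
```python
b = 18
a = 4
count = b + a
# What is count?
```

Trace (tracking count):
b = 18  # -> b = 18
a = 4  # -> a = 4
count = b + a  # -> count = 22

Answer: 22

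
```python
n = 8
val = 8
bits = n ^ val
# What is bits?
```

Trace (tracking bits):
n = 8  # -> n = 8
val = 8  # -> val = 8
bits = n ^ val  # -> bits = 0

Answer: 0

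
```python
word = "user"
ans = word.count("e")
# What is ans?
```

Trace (tracking ans):
word = 'user'  # -> word = 'user'
ans = word.count('e')  # -> ans = 1

Answer: 1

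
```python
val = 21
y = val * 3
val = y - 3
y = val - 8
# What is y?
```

Answer: 52

Derivation:
Trace (tracking y):
val = 21  # -> val = 21
y = val * 3  # -> y = 63
val = y - 3  # -> val = 60
y = val - 8  # -> y = 52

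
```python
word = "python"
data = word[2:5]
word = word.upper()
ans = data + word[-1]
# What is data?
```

Answer: 'tho'

Derivation:
Trace (tracking data):
word = 'python'  # -> word = 'python'
data = word[2:5]  # -> data = 'tho'
word = word.upper()  # -> word = 'PYTHON'
ans = data + word[-1]  # -> ans = 'thoN'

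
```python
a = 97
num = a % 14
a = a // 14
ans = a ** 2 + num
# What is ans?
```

Trace (tracking ans):
a = 97  # -> a = 97
num = a % 14  # -> num = 13
a = a // 14  # -> a = 6
ans = a ** 2 + num  # -> ans = 49

Answer: 49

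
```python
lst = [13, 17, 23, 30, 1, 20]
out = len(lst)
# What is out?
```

Answer: 6

Derivation:
Trace (tracking out):
lst = [13, 17, 23, 30, 1, 20]  # -> lst = [13, 17, 23, 30, 1, 20]
out = len(lst)  # -> out = 6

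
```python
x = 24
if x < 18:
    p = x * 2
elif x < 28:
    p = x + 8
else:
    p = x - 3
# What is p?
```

Answer: 32

Derivation:
Trace (tracking p):
x = 24  # -> x = 24
if x < 18:  # condition is False
elif x < 28:  # condition is True
    p = x + 8  # -> p = 32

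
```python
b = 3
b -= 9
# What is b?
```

Answer: -6

Derivation:
Trace (tracking b):
b = 3  # -> b = 3
b -= 9  # -> b = -6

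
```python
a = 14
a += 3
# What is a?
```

Trace (tracking a):
a = 14  # -> a = 14
a += 3  # -> a = 17

Answer: 17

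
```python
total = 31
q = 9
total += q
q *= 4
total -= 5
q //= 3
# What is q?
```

Trace (tracking q):
total = 31  # -> total = 31
q = 9  # -> q = 9
total += q  # -> total = 40
q *= 4  # -> q = 36
total -= 5  # -> total = 35
q //= 3  # -> q = 12

Answer: 12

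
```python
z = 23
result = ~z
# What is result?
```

Trace (tracking result):
z = 23  # -> z = 23
result = ~z  # -> result = -24

Answer: -24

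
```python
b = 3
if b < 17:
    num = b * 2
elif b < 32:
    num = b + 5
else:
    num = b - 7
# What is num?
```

Trace (tracking num):
b = 3  # -> b = 3
if b < 17:  # condition is True
    num = b * 2  # -> num = 6

Answer: 6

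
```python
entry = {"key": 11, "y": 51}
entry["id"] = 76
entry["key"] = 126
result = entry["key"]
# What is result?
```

Trace (tracking result):
entry = {'key': 11, 'y': 51}  # -> entry = {'key': 11, 'y': 51}
entry['id'] = 76  # -> entry = {'key': 11, 'y': 51, 'id': 76}
entry['key'] = 126  # -> entry = {'key': 126, 'y': 51, 'id': 76}
result = entry['key']  # -> result = 126

Answer: 126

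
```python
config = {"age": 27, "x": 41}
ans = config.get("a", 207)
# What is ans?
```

Trace (tracking ans):
config = {'age': 27, 'x': 41}  # -> config = {'age': 27, 'x': 41}
ans = config.get('a', 207)  # -> ans = 207

Answer: 207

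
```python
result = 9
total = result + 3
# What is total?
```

Answer: 12

Derivation:
Trace (tracking total):
result = 9  # -> result = 9
total = result + 3  # -> total = 12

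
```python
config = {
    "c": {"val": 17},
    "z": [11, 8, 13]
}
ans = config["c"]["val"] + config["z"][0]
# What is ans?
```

Trace (tracking ans):
config = {'c': {'val': 17}, 'z': [11, 8, 13]}  # -> config = {'c': {'val': 17}, 'z': [11, 8, 13]}
ans = config['c']['val'] + config['z'][0]  # -> ans = 28

Answer: 28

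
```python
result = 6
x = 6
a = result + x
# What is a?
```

Answer: 12

Derivation:
Trace (tracking a):
result = 6  # -> result = 6
x = 6  # -> x = 6
a = result + x  # -> a = 12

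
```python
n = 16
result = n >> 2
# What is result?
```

Trace (tracking result):
n = 16  # -> n = 16
result = n >> 2  # -> result = 4

Answer: 4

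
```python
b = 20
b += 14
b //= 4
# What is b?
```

Trace (tracking b):
b = 20  # -> b = 20
b += 14  # -> b = 34
b //= 4  # -> b = 8

Answer: 8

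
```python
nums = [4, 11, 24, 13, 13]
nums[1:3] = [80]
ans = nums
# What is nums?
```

Trace (tracking nums):
nums = [4, 11, 24, 13, 13]  # -> nums = [4, 11, 24, 13, 13]
nums[1:3] = [80]  # -> nums = [4, 80, 13, 13]
ans = nums  # -> ans = [4, 80, 13, 13]

Answer: [4, 80, 13, 13]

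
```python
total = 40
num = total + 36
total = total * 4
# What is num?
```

Answer: 76

Derivation:
Trace (tracking num):
total = 40  # -> total = 40
num = total + 36  # -> num = 76
total = total * 4  # -> total = 160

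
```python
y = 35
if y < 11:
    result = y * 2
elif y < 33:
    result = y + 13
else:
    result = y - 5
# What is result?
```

Trace (tracking result):
y = 35  # -> y = 35
if y < 11:  # condition is False
elif y < 33:  # condition is False
else:
    result = y - 5  # -> result = 30

Answer: 30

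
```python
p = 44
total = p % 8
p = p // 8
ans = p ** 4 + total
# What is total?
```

Trace (tracking total):
p = 44  # -> p = 44
total = p % 8  # -> total = 4
p = p // 8  # -> p = 5
ans = p ** 4 + total  # -> ans = 629

Answer: 4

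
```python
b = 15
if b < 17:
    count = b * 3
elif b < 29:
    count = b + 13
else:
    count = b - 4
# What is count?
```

Trace (tracking count):
b = 15  # -> b = 15
if b < 17:  # condition is True
    count = b * 3  # -> count = 45

Answer: 45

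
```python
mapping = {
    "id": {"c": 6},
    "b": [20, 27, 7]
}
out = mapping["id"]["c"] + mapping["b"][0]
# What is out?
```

Trace (tracking out):
mapping = {'id': {'c': 6}, 'b': [20, 27, 7]}  # -> mapping = {'id': {'c': 6}, 'b': [20, 27, 7]}
out = mapping['id']['c'] + mapping['b'][0]  # -> out = 26

Answer: 26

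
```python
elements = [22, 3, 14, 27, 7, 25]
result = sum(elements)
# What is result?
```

Trace (tracking result):
elements = [22, 3, 14, 27, 7, 25]  # -> elements = [22, 3, 14, 27, 7, 25]
result = sum(elements)  # -> result = 98

Answer: 98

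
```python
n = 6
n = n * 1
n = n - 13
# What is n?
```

Trace (tracking n):
n = 6  # -> n = 6
n = n * 1  # -> n = 6
n = n - 13  # -> n = -7

Answer: -7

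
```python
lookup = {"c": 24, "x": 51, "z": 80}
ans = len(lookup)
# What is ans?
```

Trace (tracking ans):
lookup = {'c': 24, 'x': 51, 'z': 80}  # -> lookup = {'c': 24, 'x': 51, 'z': 80}
ans = len(lookup)  # -> ans = 3

Answer: 3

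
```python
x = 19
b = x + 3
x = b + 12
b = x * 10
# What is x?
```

Answer: 34

Derivation:
Trace (tracking x):
x = 19  # -> x = 19
b = x + 3  # -> b = 22
x = b + 12  # -> x = 34
b = x * 10  # -> b = 340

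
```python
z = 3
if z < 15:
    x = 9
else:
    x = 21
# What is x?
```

Trace (tracking x):
z = 3  # -> z = 3
if z < 15:  # condition is True
    x = 9  # -> x = 9

Answer: 9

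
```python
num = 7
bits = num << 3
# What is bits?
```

Answer: 56

Derivation:
Trace (tracking bits):
num = 7  # -> num = 7
bits = num << 3  # -> bits = 56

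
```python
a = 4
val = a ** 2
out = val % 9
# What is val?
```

Answer: 16

Derivation:
Trace (tracking val):
a = 4  # -> a = 4
val = a ** 2  # -> val = 16
out = val % 9  # -> out = 7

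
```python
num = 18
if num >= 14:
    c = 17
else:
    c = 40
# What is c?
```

Trace (tracking c):
num = 18  # -> num = 18
if num >= 14:  # condition is True
    c = 17  # -> c = 17

Answer: 17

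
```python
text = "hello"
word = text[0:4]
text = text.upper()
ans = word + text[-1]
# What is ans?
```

Answer: 'hellO'

Derivation:
Trace (tracking ans):
text = 'hello'  # -> text = 'hello'
word = text[0:4]  # -> word = 'hell'
text = text.upper()  # -> text = 'HELLO'
ans = word + text[-1]  # -> ans = 'hellO'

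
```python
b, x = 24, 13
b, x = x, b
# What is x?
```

Answer: 24

Derivation:
Trace (tracking x):
b, x = (24, 13)  # -> b = 24, x = 13
b, x = (x, b)  # -> b = 13, x = 24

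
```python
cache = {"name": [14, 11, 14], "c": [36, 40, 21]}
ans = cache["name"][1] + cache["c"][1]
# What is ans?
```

Answer: 51

Derivation:
Trace (tracking ans):
cache = {'name': [14, 11, 14], 'c': [36, 40, 21]}  # -> cache = {'name': [14, 11, 14], 'c': [36, 40, 21]}
ans = cache['name'][1] + cache['c'][1]  # -> ans = 51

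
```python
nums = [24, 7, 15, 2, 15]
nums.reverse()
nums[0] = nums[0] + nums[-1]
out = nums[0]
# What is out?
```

Answer: 39

Derivation:
Trace (tracking out):
nums = [24, 7, 15, 2, 15]  # -> nums = [24, 7, 15, 2, 15]
nums.reverse()  # -> nums = [15, 2, 15, 7, 24]
nums[0] = nums[0] + nums[-1]  # -> nums = [39, 2, 15, 7, 24]
out = nums[0]  # -> out = 39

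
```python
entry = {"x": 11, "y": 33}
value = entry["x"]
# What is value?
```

Trace (tracking value):
entry = {'x': 11, 'y': 33}  # -> entry = {'x': 11, 'y': 33}
value = entry['x']  # -> value = 11

Answer: 11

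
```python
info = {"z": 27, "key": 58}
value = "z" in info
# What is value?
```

Trace (tracking value):
info = {'z': 27, 'key': 58}  # -> info = {'z': 27, 'key': 58}
value = 'z' in info  # -> value = True

Answer: True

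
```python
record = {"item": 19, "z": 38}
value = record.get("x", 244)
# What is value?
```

Trace (tracking value):
record = {'item': 19, 'z': 38}  # -> record = {'item': 19, 'z': 38}
value = record.get('x', 244)  # -> value = 244

Answer: 244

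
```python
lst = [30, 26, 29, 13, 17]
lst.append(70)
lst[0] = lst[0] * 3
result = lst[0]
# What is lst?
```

Answer: [90, 26, 29, 13, 17, 70]

Derivation:
Trace (tracking lst):
lst = [30, 26, 29, 13, 17]  # -> lst = [30, 26, 29, 13, 17]
lst.append(70)  # -> lst = [30, 26, 29, 13, 17, 70]
lst[0] = lst[0] * 3  # -> lst = [90, 26, 29, 13, 17, 70]
result = lst[0]  # -> result = 90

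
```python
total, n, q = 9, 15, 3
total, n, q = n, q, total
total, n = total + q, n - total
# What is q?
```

Trace (tracking q):
total, n, q = (9, 15, 3)  # -> total = 9, n = 15, q = 3
total, n, q = (n, q, total)  # -> total = 15, n = 3, q = 9
total, n = (total + q, n - total)  # -> total = 24, n = -12

Answer: 9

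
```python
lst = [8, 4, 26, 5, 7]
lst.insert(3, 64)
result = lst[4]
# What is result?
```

Trace (tracking result):
lst = [8, 4, 26, 5, 7]  # -> lst = [8, 4, 26, 5, 7]
lst.insert(3, 64)  # -> lst = [8, 4, 26, 64, 5, 7]
result = lst[4]  # -> result = 5

Answer: 5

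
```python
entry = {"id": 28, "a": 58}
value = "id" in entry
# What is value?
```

Trace (tracking value):
entry = {'id': 28, 'a': 58}  # -> entry = {'id': 28, 'a': 58}
value = 'id' in entry  # -> value = True

Answer: True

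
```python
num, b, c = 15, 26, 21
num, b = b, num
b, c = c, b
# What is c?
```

Trace (tracking c):
num, b, c = (15, 26, 21)  # -> num = 15, b = 26, c = 21
num, b = (b, num)  # -> num = 26, b = 15
b, c = (c, b)  # -> b = 21, c = 15

Answer: 15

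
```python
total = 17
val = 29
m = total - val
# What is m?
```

Trace (tracking m):
total = 17  # -> total = 17
val = 29  # -> val = 29
m = total - val  # -> m = -12

Answer: -12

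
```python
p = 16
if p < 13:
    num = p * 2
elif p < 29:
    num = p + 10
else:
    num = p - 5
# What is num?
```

Answer: 26

Derivation:
Trace (tracking num):
p = 16  # -> p = 16
if p < 13:  # condition is False
elif p < 29:  # condition is True
    num = p + 10  # -> num = 26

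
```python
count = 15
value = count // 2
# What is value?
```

Trace (tracking value):
count = 15  # -> count = 15
value = count // 2  # -> value = 7

Answer: 7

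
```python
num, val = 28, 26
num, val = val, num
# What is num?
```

Answer: 26

Derivation:
Trace (tracking num):
num, val = (28, 26)  # -> num = 28, val = 26
num, val = (val, num)  # -> num = 26, val = 28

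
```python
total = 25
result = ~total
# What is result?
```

Answer: -26

Derivation:
Trace (tracking result):
total = 25  # -> total = 25
result = ~total  # -> result = -26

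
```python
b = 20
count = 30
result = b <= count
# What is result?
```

Trace (tracking result):
b = 20  # -> b = 20
count = 30  # -> count = 30
result = b <= count  # -> result = True

Answer: True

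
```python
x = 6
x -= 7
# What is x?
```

Answer: -1

Derivation:
Trace (tracking x):
x = 6  # -> x = 6
x -= 7  # -> x = -1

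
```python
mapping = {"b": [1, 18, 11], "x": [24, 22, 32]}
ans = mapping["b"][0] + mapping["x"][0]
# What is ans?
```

Trace (tracking ans):
mapping = {'b': [1, 18, 11], 'x': [24, 22, 32]}  # -> mapping = {'b': [1, 18, 11], 'x': [24, 22, 32]}
ans = mapping['b'][0] + mapping['x'][0]  # -> ans = 25

Answer: 25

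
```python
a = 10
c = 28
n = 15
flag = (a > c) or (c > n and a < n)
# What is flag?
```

Answer: True

Derivation:
Trace (tracking flag):
a = 10  # -> a = 10
c = 28  # -> c = 28
n = 15  # -> n = 15
flag = a > c or (c > n and a < n)  # -> flag = True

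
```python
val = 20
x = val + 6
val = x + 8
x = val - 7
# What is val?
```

Trace (tracking val):
val = 20  # -> val = 20
x = val + 6  # -> x = 26
val = x + 8  # -> val = 34
x = val - 7  # -> x = 27

Answer: 34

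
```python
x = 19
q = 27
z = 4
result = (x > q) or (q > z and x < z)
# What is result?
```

Trace (tracking result):
x = 19  # -> x = 19
q = 27  # -> q = 27
z = 4  # -> z = 4
result = x > q or (q > z and x < z)  # -> result = False

Answer: False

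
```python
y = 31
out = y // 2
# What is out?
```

Answer: 15

Derivation:
Trace (tracking out):
y = 31  # -> y = 31
out = y // 2  # -> out = 15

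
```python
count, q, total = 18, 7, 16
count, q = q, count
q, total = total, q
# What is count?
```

Answer: 7

Derivation:
Trace (tracking count):
count, q, total = (18, 7, 16)  # -> count = 18, q = 7, total = 16
count, q = (q, count)  # -> count = 7, q = 18
q, total = (total, q)  # -> q = 16, total = 18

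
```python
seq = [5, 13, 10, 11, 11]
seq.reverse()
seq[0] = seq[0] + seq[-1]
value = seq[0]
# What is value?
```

Answer: 16

Derivation:
Trace (tracking value):
seq = [5, 13, 10, 11, 11]  # -> seq = [5, 13, 10, 11, 11]
seq.reverse()  # -> seq = [11, 11, 10, 13, 5]
seq[0] = seq[0] + seq[-1]  # -> seq = [16, 11, 10, 13, 5]
value = seq[0]  # -> value = 16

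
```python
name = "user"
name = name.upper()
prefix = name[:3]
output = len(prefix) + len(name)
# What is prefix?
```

Trace (tracking prefix):
name = 'user'  # -> name = 'user'
name = name.upper()  # -> name = 'USER'
prefix = name[:3]  # -> prefix = 'USE'
output = len(prefix) + len(name)  # -> output = 7

Answer: 'USE'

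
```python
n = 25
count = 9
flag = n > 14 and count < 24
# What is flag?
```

Answer: True

Derivation:
Trace (tracking flag):
n = 25  # -> n = 25
count = 9  # -> count = 9
flag = n > 14 and count < 24  # -> flag = True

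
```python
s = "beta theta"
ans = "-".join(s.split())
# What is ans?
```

Trace (tracking ans):
s = 'beta theta'  # -> s = 'beta theta'
ans = '-'.join(s.split())  # -> ans = 'beta-theta'

Answer: 'beta-theta'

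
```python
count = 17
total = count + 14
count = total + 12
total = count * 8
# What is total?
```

Trace (tracking total):
count = 17  # -> count = 17
total = count + 14  # -> total = 31
count = total + 12  # -> count = 43
total = count * 8  # -> total = 344

Answer: 344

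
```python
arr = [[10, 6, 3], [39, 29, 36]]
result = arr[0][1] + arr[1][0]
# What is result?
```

Answer: 45

Derivation:
Trace (tracking result):
arr = [[10, 6, 3], [39, 29, 36]]  # -> arr = [[10, 6, 3], [39, 29, 36]]
result = arr[0][1] + arr[1][0]  # -> result = 45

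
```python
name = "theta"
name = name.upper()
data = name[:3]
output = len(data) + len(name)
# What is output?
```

Answer: 8

Derivation:
Trace (tracking output):
name = 'theta'  # -> name = 'theta'
name = name.upper()  # -> name = 'THETA'
data = name[:3]  # -> data = 'THE'
output = len(data) + len(name)  # -> output = 8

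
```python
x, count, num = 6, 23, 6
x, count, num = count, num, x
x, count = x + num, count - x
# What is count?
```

Trace (tracking count):
x, count, num = (6, 23, 6)  # -> x = 6, count = 23, num = 6
x, count, num = (count, num, x)  # -> x = 23, count = 6, num = 6
x, count = (x + num, count - x)  # -> x = 29, count = -17

Answer: -17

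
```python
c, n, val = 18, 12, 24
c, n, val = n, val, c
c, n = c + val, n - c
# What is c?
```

Trace (tracking c):
c, n, val = (18, 12, 24)  # -> c = 18, n = 12, val = 24
c, n, val = (n, val, c)  # -> c = 12, n = 24, val = 18
c, n = (c + val, n - c)  # -> c = 30, n = 12

Answer: 30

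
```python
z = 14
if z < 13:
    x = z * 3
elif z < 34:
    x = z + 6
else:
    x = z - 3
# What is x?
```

Answer: 20

Derivation:
Trace (tracking x):
z = 14  # -> z = 14
if z < 13:  # condition is False
elif z < 34:  # condition is True
    x = z + 6  # -> x = 20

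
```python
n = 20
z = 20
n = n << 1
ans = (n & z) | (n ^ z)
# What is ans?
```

Trace (tracking ans):
n = 20  # -> n = 20
z = 20  # -> z = 20
n = n << 1  # -> n = 40
ans = n & z | n ^ z  # -> ans = 60

Answer: 60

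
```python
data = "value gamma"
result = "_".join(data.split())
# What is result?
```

Trace (tracking result):
data = 'value gamma'  # -> data = 'value gamma'
result = '_'.join(data.split())  # -> result = 'value_gamma'

Answer: 'value_gamma'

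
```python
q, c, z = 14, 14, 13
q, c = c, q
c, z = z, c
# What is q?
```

Trace (tracking q):
q, c, z = (14, 14, 13)  # -> q = 14, c = 14, z = 13
q, c = (c, q)  # -> q = 14, c = 14
c, z = (z, c)  # -> c = 13, z = 14

Answer: 14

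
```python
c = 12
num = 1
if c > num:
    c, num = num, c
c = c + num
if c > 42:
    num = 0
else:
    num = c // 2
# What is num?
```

Trace (tracking num):
c = 12  # -> c = 12
num = 1  # -> num = 1
if c > num:  # condition is True
    c, num = (num, c)  # -> c = 1, num = 12
c = c + num  # -> c = 13
if c > 42:  # condition is False
else:
    num = c // 2  # -> num = 6

Answer: 6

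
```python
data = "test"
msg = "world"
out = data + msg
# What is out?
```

Answer: 'testworld'

Derivation:
Trace (tracking out):
data = 'test'  # -> data = 'test'
msg = 'world'  # -> msg = 'world'
out = data + msg  # -> out = 'testworld'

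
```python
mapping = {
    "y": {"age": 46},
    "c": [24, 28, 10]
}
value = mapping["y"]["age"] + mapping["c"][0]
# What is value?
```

Trace (tracking value):
mapping = {'y': {'age': 46}, 'c': [24, 28, 10]}  # -> mapping = {'y': {'age': 46}, 'c': [24, 28, 10]}
value = mapping['y']['age'] + mapping['c'][0]  # -> value = 70

Answer: 70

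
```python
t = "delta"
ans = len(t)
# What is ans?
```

Answer: 5

Derivation:
Trace (tracking ans):
t = 'delta'  # -> t = 'delta'
ans = len(t)  # -> ans = 5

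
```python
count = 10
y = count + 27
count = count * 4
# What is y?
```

Trace (tracking y):
count = 10  # -> count = 10
y = count + 27  # -> y = 37
count = count * 4  # -> count = 40

Answer: 37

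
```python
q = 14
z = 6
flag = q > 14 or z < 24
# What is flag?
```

Trace (tracking flag):
q = 14  # -> q = 14
z = 6  # -> z = 6
flag = q > 14 or z < 24  # -> flag = True

Answer: True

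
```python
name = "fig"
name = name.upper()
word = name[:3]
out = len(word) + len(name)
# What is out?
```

Trace (tracking out):
name = 'fig'  # -> name = 'fig'
name = name.upper()  # -> name = 'FIG'
word = name[:3]  # -> word = 'FIG'
out = len(word) + len(name)  # -> out = 6

Answer: 6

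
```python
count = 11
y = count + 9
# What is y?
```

Answer: 20

Derivation:
Trace (tracking y):
count = 11  # -> count = 11
y = count + 9  # -> y = 20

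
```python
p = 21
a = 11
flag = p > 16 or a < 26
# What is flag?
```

Trace (tracking flag):
p = 21  # -> p = 21
a = 11  # -> a = 11
flag = p > 16 or a < 26  # -> flag = True

Answer: True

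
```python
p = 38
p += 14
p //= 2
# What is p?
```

Answer: 26

Derivation:
Trace (tracking p):
p = 38  # -> p = 38
p += 14  # -> p = 52
p //= 2  # -> p = 26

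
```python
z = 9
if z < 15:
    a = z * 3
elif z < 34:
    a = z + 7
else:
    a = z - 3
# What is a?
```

Answer: 27

Derivation:
Trace (tracking a):
z = 9  # -> z = 9
if z < 15:  # condition is True
    a = z * 3  # -> a = 27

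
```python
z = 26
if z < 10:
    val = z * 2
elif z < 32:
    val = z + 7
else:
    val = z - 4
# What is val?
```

Trace (tracking val):
z = 26  # -> z = 26
if z < 10:  # condition is False
elif z < 32:  # condition is True
    val = z + 7  # -> val = 33

Answer: 33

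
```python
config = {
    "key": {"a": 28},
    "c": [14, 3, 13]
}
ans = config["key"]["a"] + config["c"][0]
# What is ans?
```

Trace (tracking ans):
config = {'key': {'a': 28}, 'c': [14, 3, 13]}  # -> config = {'key': {'a': 28}, 'c': [14, 3, 13]}
ans = config['key']['a'] + config['c'][0]  # -> ans = 42

Answer: 42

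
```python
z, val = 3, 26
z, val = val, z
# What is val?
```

Trace (tracking val):
z, val = (3, 26)  # -> z = 3, val = 26
z, val = (val, z)  # -> z = 26, val = 3

Answer: 3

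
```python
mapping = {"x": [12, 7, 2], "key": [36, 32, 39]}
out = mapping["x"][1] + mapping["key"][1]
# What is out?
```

Answer: 39

Derivation:
Trace (tracking out):
mapping = {'x': [12, 7, 2], 'key': [36, 32, 39]}  # -> mapping = {'x': [12, 7, 2], 'key': [36, 32, 39]}
out = mapping['x'][1] + mapping['key'][1]  # -> out = 39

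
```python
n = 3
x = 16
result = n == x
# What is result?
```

Answer: False

Derivation:
Trace (tracking result):
n = 3  # -> n = 3
x = 16  # -> x = 16
result = n == x  # -> result = False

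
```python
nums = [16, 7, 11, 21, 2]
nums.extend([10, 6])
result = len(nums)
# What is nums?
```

Trace (tracking nums):
nums = [16, 7, 11, 21, 2]  # -> nums = [16, 7, 11, 21, 2]
nums.extend([10, 6])  # -> nums = [16, 7, 11, 21, 2, 10, 6]
result = len(nums)  # -> result = 7

Answer: [16, 7, 11, 21, 2, 10, 6]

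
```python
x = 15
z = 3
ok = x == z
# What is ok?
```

Answer: False

Derivation:
Trace (tracking ok):
x = 15  # -> x = 15
z = 3  # -> z = 3
ok = x == z  # -> ok = False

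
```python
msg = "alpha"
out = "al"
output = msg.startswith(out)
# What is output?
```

Trace (tracking output):
msg = 'alpha'  # -> msg = 'alpha'
out = 'al'  # -> out = 'al'
output = msg.startswith(out)  # -> output = True

Answer: True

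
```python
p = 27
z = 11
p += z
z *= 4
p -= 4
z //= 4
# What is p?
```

Trace (tracking p):
p = 27  # -> p = 27
z = 11  # -> z = 11
p += z  # -> p = 38
z *= 4  # -> z = 44
p -= 4  # -> p = 34
z //= 4  # -> z = 11

Answer: 34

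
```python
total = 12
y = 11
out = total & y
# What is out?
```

Trace (tracking out):
total = 12  # -> total = 12
y = 11  # -> y = 11
out = total & y  # -> out = 8

Answer: 8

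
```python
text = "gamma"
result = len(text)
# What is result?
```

Trace (tracking result):
text = 'gamma'  # -> text = 'gamma'
result = len(text)  # -> result = 5

Answer: 5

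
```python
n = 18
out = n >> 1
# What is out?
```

Answer: 9

Derivation:
Trace (tracking out):
n = 18  # -> n = 18
out = n >> 1  # -> out = 9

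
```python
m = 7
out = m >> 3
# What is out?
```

Trace (tracking out):
m = 7  # -> m = 7
out = m >> 3  # -> out = 0

Answer: 0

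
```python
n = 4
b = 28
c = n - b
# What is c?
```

Trace (tracking c):
n = 4  # -> n = 4
b = 28  # -> b = 28
c = n - b  # -> c = -24

Answer: -24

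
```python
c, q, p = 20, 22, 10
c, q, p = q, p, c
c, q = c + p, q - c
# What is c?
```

Answer: 42

Derivation:
Trace (tracking c):
c, q, p = (20, 22, 10)  # -> c = 20, q = 22, p = 10
c, q, p = (q, p, c)  # -> c = 22, q = 10, p = 20
c, q = (c + p, q - c)  # -> c = 42, q = -12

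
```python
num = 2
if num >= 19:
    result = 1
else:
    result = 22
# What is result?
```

Answer: 22

Derivation:
Trace (tracking result):
num = 2  # -> num = 2
if num >= 19:  # condition is False
else:
    result = 22  # -> result = 22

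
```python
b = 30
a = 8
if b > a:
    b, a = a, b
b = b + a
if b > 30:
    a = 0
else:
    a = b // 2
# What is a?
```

Answer: 0

Derivation:
Trace (tracking a):
b = 30  # -> b = 30
a = 8  # -> a = 8
if b > a:  # condition is True
    b, a = (a, b)  # -> b = 8, a = 30
b = b + a  # -> b = 38
if b > 30:  # condition is True
    a = 0  # -> a = 0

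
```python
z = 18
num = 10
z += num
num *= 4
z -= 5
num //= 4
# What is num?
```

Trace (tracking num):
z = 18  # -> z = 18
num = 10  # -> num = 10
z += num  # -> z = 28
num *= 4  # -> num = 40
z -= 5  # -> z = 23
num //= 4  # -> num = 10

Answer: 10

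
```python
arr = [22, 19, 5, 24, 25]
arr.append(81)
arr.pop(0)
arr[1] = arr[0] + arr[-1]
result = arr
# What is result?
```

Answer: [19, 100, 24, 25, 81]

Derivation:
Trace (tracking result):
arr = [22, 19, 5, 24, 25]  # -> arr = [22, 19, 5, 24, 25]
arr.append(81)  # -> arr = [22, 19, 5, 24, 25, 81]
arr.pop(0)  # -> arr = [19, 5, 24, 25, 81]
arr[1] = arr[0] + arr[-1]  # -> arr = [19, 100, 24, 25, 81]
result = arr  # -> result = [19, 100, 24, 25, 81]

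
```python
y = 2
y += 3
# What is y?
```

Trace (tracking y):
y = 2  # -> y = 2
y += 3  # -> y = 5

Answer: 5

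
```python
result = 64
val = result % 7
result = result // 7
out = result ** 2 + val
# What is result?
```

Trace (tracking result):
result = 64  # -> result = 64
val = result % 7  # -> val = 1
result = result // 7  # -> result = 9
out = result ** 2 + val  # -> out = 82

Answer: 9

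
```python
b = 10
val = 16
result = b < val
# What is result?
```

Trace (tracking result):
b = 10  # -> b = 10
val = 16  # -> val = 16
result = b < val  # -> result = True

Answer: True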